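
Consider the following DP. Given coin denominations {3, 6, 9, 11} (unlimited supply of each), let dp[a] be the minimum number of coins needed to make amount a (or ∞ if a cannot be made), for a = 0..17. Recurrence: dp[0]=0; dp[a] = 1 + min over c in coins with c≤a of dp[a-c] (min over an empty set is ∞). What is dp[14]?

 a  0  1  2  3  4  5  6  7  8  9 10 11 12 13 14 15 16 17
dp  0  -  -  1  -  -  1  -  -  1  -  1  2  -  2  2  -  2
(- denotes ∞ / unreachable)

2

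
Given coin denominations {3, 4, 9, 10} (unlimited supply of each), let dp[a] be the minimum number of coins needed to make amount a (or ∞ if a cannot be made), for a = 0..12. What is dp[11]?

 a  0  1  2  3  4  5  6  7  8  9 10 11 12
dp  0  -  -  1  1  -  2  2  2  1  1  3  2
(- denotes ∞ / unreachable)

3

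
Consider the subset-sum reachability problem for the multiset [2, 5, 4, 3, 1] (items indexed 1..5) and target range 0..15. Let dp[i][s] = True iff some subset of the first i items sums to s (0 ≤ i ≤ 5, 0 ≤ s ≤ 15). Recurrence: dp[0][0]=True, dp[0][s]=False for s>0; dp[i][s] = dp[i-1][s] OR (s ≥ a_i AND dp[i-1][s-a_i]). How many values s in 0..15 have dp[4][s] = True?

13

i\s   0   1   2   3   4   5   6   7   8   9  10  11  12  13  14  15
  0   T   F   F   F   F   F   F   F   F   F   F   F   F   F   F   F
  1   T   F   T   F   F   F   F   F   F   F   F   F   F   F   F   F
  2   T   F   T   F   F   T   F   T   F   F   F   F   F   F   F   F
  3   T   F   T   F   T   T   T   T   F   T   F   T   F   F   F   F
  4   T   F   T   T   T   T   T   T   T   T   T   T   T   F   T   F
  5   T   T   T   T   T   T   T   T   T   T   T   T   T   T   T   T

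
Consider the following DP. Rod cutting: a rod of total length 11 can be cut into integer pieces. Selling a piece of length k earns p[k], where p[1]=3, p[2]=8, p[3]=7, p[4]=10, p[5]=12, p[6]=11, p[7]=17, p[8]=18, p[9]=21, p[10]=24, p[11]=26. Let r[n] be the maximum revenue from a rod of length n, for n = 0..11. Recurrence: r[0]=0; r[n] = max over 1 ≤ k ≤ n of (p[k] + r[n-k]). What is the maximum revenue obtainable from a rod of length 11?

43

   n    0    1    2    3    4    5    6    7    8    9   10   11
r[n]    0    3    8   11   16   19   24   27   32   35   40   43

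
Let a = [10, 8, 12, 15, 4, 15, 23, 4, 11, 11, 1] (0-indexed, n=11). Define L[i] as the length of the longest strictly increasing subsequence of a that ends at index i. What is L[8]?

2

   i    0    1    2    3    4    5    6    7    8    9   10
a[i]   10    8   12   15    4   15   23    4   11   11    1
L[i]    1    1    2    3    1    3    4    1    2    2    1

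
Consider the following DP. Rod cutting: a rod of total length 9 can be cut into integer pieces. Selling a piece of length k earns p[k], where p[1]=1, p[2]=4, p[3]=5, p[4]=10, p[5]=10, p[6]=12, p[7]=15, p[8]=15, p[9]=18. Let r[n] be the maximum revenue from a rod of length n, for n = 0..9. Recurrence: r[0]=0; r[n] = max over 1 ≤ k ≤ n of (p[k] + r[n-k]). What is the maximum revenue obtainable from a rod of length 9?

21

   n    0    1    2    3    4    5    6    7    8    9
r[n]    0    1    4    5   10   11   14   15   20   21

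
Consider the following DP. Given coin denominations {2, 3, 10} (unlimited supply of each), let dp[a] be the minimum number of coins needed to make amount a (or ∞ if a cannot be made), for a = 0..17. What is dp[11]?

4

 a  0  1  2  3  4  5  6  7  8  9 10 11 12 13 14 15 16 17
dp  0  -  1  1  2  2  2  3  3  3  1  4  2  2  3  3  3  4
(- denotes ∞ / unreachable)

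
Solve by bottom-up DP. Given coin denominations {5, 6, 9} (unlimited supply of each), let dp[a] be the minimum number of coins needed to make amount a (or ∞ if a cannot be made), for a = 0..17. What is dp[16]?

3

 a  0  1  2  3  4  5  6  7  8  9 10 11 12 13 14 15 16 17
dp  0  -  -  -  -  1  1  -  -  1  2  2  2  -  2  2  3  3
(- denotes ∞ / unreachable)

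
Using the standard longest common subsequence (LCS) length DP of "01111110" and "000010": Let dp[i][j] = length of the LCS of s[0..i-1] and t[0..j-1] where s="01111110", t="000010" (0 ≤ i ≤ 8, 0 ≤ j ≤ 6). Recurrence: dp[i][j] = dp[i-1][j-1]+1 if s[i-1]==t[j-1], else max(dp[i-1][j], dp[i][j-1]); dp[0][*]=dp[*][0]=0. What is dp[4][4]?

1

   ''  0  0  0  0  1  0
''  0  0  0  0  0  0  0
 0  0  1  1  1  1  1  1
 1  0  1  1  1  1  2  2
 1  0  1  1  1  1  2  2
 1  0  1  1  1  1  2  2
 1  0  1  1  1  1  2  2
 1  0  1  1  1  1  2  2
 1  0  1  1  1  1  2  2
 0  0  1  2  2  2  2  3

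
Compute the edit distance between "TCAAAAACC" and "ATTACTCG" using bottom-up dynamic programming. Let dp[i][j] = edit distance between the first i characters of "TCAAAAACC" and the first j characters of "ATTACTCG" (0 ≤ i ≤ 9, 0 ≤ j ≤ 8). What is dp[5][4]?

   ''  A  T  T  A  C  T  C  G
''  0  1  2  3  4  5  6  7  8
 T  1  1  1  2  3  4  5  6  7
 C  2  2  2  2  3  3  4  5  6
 A  3  2  3  3  2  3  4  5  6
 A  4  3  3  4  3  3  4  5  6
 A  5  4  4  4  4  4  4  5  6
 A  6  5  5  5  4  5  5  5  6
 A  7  6  6  6  5  5  6  6  6
 C  8  7  7  7  6  5  6  6  7
 C  9  8  8  8  7  6  6  6  7

4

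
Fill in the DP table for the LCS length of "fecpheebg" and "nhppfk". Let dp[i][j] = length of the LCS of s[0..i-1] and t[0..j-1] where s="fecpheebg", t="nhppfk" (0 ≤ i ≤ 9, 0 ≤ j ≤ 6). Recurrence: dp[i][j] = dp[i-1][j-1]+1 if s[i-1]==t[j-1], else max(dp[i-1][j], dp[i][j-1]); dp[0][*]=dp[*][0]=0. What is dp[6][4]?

   ''  n  h  p  p  f  k
''  0  0  0  0  0  0  0
 f  0  0  0  0  0  1  1
 e  0  0  0  0  0  1  1
 c  0  0  0  0  0  1  1
 p  0  0  0  1  1  1  1
 h  0  0  1  1  1  1  1
 e  0  0  1  1  1  1  1
 e  0  0  1  1  1  1  1
 b  0  0  1  1  1  1  1
 g  0  0  1  1  1  1  1

1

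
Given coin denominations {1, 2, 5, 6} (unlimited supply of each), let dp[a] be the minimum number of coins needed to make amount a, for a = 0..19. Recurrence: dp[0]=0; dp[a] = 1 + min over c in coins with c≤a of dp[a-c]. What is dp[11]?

 a  0  1  2  3  4  5  6  7  8  9 10 11 12 13 14 15 16 17 18 19
dp  0  1  1  2  2  1  1  2  2  3  2  2  2  3  3  3  3  3  3  4

2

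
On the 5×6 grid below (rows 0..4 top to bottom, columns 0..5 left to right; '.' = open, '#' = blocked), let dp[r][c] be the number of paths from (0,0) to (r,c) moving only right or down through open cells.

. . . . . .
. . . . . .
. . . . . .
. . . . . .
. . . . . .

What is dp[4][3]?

35

r\c   0   1   2   3   4   5
  0   1   1   1   1   1   1
  1   1   2   3   4   5   6
  2   1   3   6  10  15  21
  3   1   4  10  20  35  56
  4   1   5  15  35  70 126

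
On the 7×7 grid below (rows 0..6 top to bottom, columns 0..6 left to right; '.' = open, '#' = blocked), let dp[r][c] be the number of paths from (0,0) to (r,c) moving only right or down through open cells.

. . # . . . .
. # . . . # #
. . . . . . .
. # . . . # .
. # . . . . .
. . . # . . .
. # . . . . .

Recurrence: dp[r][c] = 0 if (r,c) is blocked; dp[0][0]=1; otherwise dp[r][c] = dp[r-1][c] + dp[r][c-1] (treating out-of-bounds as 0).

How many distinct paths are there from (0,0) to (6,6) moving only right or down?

r\c   0   1   2   3   4   5   6
  0   1   1   0   0   0   0   0
  1   1   0   0   0   0   0   0
  2   1   1   1   1   1   1   1
  3   1   0   1   2   3   0   1
  4   1   0   1   3   6   6   7
  5   1   1   2   0   6  12  19
  6   1   0   2   2   8  20  39

39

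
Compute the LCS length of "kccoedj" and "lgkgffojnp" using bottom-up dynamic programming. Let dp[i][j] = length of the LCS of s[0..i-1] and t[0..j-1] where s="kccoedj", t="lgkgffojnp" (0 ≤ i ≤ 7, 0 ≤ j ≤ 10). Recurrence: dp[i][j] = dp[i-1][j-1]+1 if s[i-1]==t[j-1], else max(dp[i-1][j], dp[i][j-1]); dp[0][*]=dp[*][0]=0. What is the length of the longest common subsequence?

   ''  l  g  k  g  f  f  o  j  n  p
''  0  0  0  0  0  0  0  0  0  0  0
 k  0  0  0  1  1  1  1  1  1  1  1
 c  0  0  0  1  1  1  1  1  1  1  1
 c  0  0  0  1  1  1  1  1  1  1  1
 o  0  0  0  1  1  1  1  2  2  2  2
 e  0  0  0  1  1  1  1  2  2  2  2
 d  0  0  0  1  1  1  1  2  2  2  2
 j  0  0  0  1  1  1  1  2  3  3  3

3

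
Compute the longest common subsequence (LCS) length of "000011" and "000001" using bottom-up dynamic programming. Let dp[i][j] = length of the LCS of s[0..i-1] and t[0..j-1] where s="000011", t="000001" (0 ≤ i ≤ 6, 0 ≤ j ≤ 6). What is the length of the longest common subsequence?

   ''  0  0  0  0  0  1
''  0  0  0  0  0  0  0
 0  0  1  1  1  1  1  1
 0  0  1  2  2  2  2  2
 0  0  1  2  3  3  3  3
 0  0  1  2  3  4  4  4
 1  0  1  2  3  4  4  5
 1  0  1  2  3  4  4  5

5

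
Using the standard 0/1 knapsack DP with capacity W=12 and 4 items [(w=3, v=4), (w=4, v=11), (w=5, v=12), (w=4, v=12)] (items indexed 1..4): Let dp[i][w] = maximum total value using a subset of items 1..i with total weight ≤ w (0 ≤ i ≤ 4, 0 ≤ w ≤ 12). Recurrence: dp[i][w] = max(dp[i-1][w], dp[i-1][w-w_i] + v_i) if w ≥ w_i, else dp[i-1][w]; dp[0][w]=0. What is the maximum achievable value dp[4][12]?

i\w   0   1   2   3   4   5   6   7   8   9  10  11  12
  0   0   0   0   0   0   0   0   0   0   0   0   0   0
  1   0   0   0   4   4   4   4   4   4   4   4   4   4
  2   0   0   0   4  11  11  11  15  15  15  15  15  15
  3   0   0   0   4  11  12  12  15  16  23  23  23  27
  4   0   0   0   4  12  12  12  16  23  24  24  27  28

28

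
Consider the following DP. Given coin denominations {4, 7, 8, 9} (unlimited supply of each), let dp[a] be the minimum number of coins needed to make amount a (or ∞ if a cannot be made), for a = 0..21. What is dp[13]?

2

 a  0  1  2  3  4  5  6  7  8  9 10 11 12 13 14 15 16 17 18 19 20 21
dp  0  -  -  -  1  -  -  1  1  1  -  2  2  2  2  2  2  2  2  3  3  3
(- denotes ∞ / unreachable)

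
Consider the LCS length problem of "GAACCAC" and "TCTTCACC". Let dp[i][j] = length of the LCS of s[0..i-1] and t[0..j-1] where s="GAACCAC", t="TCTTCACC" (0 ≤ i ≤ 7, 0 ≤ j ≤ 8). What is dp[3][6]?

   ''  T  C  T  T  C  A  C  C
''  0  0  0  0  0  0  0  0  0
 G  0  0  0  0  0  0  0  0  0
 A  0  0  0  0  0  0  1  1  1
 A  0  0  0  0  0  0  1  1  1
 C  0  0  1  1  1  1  1  2  2
 C  0  0  1  1  1  2  2  2  3
 A  0  0  1  1  1  2  3  3  3
 C  0  0  1  1  1  2  3  4  4

1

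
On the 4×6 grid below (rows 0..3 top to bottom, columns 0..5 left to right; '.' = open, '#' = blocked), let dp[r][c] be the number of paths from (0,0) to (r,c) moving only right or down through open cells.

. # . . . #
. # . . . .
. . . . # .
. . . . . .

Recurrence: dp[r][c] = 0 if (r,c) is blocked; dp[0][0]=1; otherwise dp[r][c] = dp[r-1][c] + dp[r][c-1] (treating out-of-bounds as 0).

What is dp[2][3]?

1

r\c   0   1   2   3   4   5
  0   1   0   0   0   0   0
  1   1   0   0   0   0   0
  2   1   1   1   1   0   0
  3   1   2   3   4   4   4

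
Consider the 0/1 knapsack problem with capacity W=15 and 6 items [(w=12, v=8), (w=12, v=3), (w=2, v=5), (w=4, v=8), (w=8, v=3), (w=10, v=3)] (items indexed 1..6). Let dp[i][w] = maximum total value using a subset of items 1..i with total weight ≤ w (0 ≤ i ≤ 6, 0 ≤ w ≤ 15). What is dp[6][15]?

i\w   0   1   2   3   4   5   6   7   8   9  10  11  12  13  14  15
  0   0   0   0   0   0   0   0   0   0   0   0   0   0   0   0   0
  1   0   0   0   0   0   0   0   0   0   0   0   0   8   8   8   8
  2   0   0   0   0   0   0   0   0   0   0   0   0   8   8   8   8
  3   0   0   5   5   5   5   5   5   5   5   5   5   8   8  13  13
  4   0   0   5   5   8   8  13  13  13  13  13  13  13  13  13  13
  5   0   0   5   5   8   8  13  13  13  13  13  13  13  13  16  16
  6   0   0   5   5   8   8  13  13  13  13  13  13  13  13  16  16

16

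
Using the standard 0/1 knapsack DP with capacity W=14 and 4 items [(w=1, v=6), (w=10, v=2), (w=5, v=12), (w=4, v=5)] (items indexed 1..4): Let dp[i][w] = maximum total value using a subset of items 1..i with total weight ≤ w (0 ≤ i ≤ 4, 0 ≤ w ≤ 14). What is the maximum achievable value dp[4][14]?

23

i\w   0   1   2   3   4   5   6   7   8   9  10  11  12  13  14
  0   0   0   0   0   0   0   0   0   0   0   0   0   0   0   0
  1   0   6   6   6   6   6   6   6   6   6   6   6   6   6   6
  2   0   6   6   6   6   6   6   6   6   6   6   8   8   8   8
  3   0   6   6   6   6  12  18  18  18  18  18  18  18  18  18
  4   0   6   6   6   6  12  18  18  18  18  23  23  23  23  23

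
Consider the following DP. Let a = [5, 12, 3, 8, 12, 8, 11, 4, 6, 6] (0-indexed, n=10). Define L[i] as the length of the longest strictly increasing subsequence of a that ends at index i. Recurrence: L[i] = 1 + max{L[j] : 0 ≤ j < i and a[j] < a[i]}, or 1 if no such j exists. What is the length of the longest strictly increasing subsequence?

   i    0    1    2    3    4    5    6    7    8    9
a[i]    5   12    3    8   12    8   11    4    6    6
L[i]    1    2    1    2    3    2    3    2    3    3

3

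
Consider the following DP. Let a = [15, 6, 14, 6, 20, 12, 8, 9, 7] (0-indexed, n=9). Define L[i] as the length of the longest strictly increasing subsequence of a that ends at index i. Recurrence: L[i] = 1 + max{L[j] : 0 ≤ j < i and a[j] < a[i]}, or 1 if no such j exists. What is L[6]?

   i    0    1    2    3    4    5    6    7    8
a[i]   15    6   14    6   20   12    8    9    7
L[i]    1    1    2    1    3    2    2    3    2

2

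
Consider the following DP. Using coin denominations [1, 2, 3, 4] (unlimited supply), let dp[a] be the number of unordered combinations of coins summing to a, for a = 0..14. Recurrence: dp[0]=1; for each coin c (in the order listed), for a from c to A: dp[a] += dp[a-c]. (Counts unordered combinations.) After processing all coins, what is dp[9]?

18

after  coin     0     1     2     3     4     5     6     7     8     9    10    11    12    13    14
          1     1     1     1     1     1     1     1     1     1     1     1     1     1     1     1
          2     1     1     2     2     3     3     4     4     5     5     6     6     7     7     8
          3     1     1     2     3     4     5     7     8    10    12    14    16    19    21    24
          4     1     1     2     3     5     6     9    11    15    18    23    27    34    39    47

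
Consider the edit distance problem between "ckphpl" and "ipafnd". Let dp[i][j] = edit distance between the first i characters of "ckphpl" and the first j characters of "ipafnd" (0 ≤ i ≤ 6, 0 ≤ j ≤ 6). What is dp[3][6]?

   ''  i  p  a  f  n  d
''  0  1  2  3  4  5  6
 c  1  1  2  3  4  5  6
 k  2  2  2  3  4  5  6
 p  3  3  2  3  4  5  6
 h  4  4  3  3  4  5  6
 p  5  5  4  4  4  5  6
 l  6  6  5  5  5  5  6

6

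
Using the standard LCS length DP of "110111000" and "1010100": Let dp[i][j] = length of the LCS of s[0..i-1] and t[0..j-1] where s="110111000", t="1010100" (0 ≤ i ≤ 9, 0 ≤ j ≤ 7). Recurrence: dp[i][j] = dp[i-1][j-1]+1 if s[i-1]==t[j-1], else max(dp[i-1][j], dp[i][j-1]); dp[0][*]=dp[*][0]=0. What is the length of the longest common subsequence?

6

   ''  1  0  1  0  1  0  0
''  0  0  0  0  0  0  0  0
 1  0  1  1  1  1  1  1  1
 1  0  1  1  2  2  2  2  2
 0  0  1  2  2  3  3  3  3
 1  0  1  2  3  3  4  4  4
 1  0  1  2  3  3  4  4  4
 1  0  1  2  3  3  4  4  4
 0  0  1  2  3  4  4  5  5
 0  0  1  2  3  4  4  5  6
 0  0  1  2  3  4  4  5  6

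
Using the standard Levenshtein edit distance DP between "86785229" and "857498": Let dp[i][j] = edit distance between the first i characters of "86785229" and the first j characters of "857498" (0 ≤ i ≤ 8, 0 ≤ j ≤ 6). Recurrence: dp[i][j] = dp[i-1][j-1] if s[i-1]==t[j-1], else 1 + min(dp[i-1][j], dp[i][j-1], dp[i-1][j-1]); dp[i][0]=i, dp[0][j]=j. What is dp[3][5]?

   ''  8  5  7  4  9  8
''  0  1  2  3  4  5  6
 8  1  0  1  2  3  4  5
 6  2  1  1  2  3  4  5
 7  3  2  2  1  2  3  4
 8  4  3  3  2  2  3  3
 5  5  4  3  3  3  3  4
 2  6  5  4  4  4  4  4
 2  7  6  5  5  5  5  5
 9  8  7  6  6  6  5  6

3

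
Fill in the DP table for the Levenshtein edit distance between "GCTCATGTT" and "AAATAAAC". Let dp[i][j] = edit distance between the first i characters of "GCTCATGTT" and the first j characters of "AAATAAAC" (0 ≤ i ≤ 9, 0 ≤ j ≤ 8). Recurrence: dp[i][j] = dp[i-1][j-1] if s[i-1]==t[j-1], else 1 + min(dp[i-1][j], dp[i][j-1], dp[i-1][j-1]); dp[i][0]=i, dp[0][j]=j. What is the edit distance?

   ''  A  A  A  T  A  A  A  C
''  0  1  2  3  4  5  6  7  8
 G  1  1  2  3  4  5  6  7  8
 C  2  2  2  3  4  5  6  7  7
 T  3  3  3  3  3  4  5  6  7
 C  4  4  4  4  4  4  5  6  6
 A  5  4  4  4  5  4  4  5  6
 T  6  5  5  5  4  5  5  5  6
 G  7  6  6  6  5  5  6  6  6
 T  8  7  7  7  6  6  6  7  7
 T  9  8  8  8  7  7  7  7  8

8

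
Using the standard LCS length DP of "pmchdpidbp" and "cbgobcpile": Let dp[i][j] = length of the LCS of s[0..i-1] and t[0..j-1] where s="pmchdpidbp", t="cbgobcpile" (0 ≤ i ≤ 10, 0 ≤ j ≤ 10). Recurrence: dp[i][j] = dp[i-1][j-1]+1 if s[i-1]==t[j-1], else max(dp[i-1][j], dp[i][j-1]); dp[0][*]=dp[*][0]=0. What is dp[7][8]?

   ''  c  b  g  o  b  c  p  i  l  e
''  0  0  0  0  0  0  0  0  0  0  0
 p  0  0  0  0  0  0  0  1  1  1  1
 m  0  0  0  0  0  0  0  1  1  1  1
 c  0  1  1  1  1  1  1  1  1  1  1
 h  0  1  1  1  1  1  1  1  1  1  1
 d  0  1  1  1  1  1  1  1  1  1  1
 p  0  1  1  1  1  1  1  2  2  2  2
 i  0  1  1  1  1  1  1  2  3  3  3
 d  0  1  1  1  1  1  1  2  3  3  3
 b  0  1  2  2  2  2  2  2  3  3  3
 p  0  1  2  2  2  2  2  3  3  3  3

3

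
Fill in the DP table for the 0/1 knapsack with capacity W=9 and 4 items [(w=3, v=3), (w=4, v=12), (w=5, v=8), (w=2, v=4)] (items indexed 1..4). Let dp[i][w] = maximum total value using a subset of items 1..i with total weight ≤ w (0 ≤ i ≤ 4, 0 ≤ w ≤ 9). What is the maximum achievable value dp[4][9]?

i\w   0   1   2   3   4   5   6   7   8   9
  0   0   0   0   0   0   0   0   0   0   0
  1   0   0   0   3   3   3   3   3   3   3
  2   0   0   0   3  12  12  12  15  15  15
  3   0   0   0   3  12  12  12  15  15  20
  4   0   0   4   4  12  12  16  16  16  20

20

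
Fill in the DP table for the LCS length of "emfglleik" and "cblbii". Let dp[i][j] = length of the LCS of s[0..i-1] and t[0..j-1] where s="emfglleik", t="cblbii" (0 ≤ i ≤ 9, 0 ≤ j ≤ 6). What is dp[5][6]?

1

   ''  c  b  l  b  i  i
''  0  0  0  0  0  0  0
 e  0  0  0  0  0  0  0
 m  0  0  0  0  0  0  0
 f  0  0  0  0  0  0  0
 g  0  0  0  0  0  0  0
 l  0  0  0  1  1  1  1
 l  0  0  0  1  1  1  1
 e  0  0  0  1  1  1  1
 i  0  0  0  1  1  2  2
 k  0  0  0  1  1  2  2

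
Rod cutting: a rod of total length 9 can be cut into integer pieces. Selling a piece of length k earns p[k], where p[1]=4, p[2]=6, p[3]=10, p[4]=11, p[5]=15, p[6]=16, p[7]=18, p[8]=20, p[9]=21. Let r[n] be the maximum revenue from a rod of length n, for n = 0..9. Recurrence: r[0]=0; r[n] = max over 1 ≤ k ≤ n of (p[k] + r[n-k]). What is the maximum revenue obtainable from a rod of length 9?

   n    0    1    2    3    4    5    6    7    8    9
r[n]    0    4    8   12   16   20   24   28   32   36

36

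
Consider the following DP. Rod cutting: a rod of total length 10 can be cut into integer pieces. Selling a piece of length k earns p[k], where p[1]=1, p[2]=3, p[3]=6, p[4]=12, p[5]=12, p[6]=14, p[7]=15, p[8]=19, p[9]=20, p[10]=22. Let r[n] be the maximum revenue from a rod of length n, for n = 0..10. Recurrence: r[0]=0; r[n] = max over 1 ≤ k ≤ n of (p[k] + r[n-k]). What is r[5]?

13

   n    0    1    2    3    4    5    6    7    8    9   10
r[n]    0    1    3    6   12   13   15   18   24   25   27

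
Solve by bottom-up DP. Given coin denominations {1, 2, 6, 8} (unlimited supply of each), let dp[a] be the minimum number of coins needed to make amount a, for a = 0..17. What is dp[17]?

 a  0  1  2  3  4  5  6  7  8  9 10 11 12 13 14 15 16 17
dp  0  1  1  2  2  3  1  2  1  2  2  3  2  3  2  3  2  3

3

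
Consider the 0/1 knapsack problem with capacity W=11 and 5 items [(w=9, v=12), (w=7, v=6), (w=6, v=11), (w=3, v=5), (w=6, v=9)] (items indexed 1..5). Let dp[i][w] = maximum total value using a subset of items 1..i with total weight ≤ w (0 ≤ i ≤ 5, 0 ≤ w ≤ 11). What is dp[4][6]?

i\w   0   1   2   3   4   5   6   7   8   9  10  11
  0   0   0   0   0   0   0   0   0   0   0   0   0
  1   0   0   0   0   0   0   0   0   0  12  12  12
  2   0   0   0   0   0   0   0   6   6  12  12  12
  3   0   0   0   0   0   0  11  11  11  12  12  12
  4   0   0   0   5   5   5  11  11  11  16  16  16
  5   0   0   0   5   5   5  11  11  11  16  16  16

11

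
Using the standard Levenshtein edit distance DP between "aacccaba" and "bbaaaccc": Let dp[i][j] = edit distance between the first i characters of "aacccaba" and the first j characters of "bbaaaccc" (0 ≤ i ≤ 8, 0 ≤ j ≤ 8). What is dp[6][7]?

4

   ''  b  b  a  a  a  c  c  c
''  0  1  2  3  4  5  6  7  8
 a  1  1  2  2  3  4  5  6  7
 a  2  2  2  2  2  3  4  5  6
 c  3  3  3  3  3  3  3  4  5
 c  4  4  4  4  4  4  3  3  4
 c  5  5  5  5  5  5  4  3  3
 a  6  6  6  5  5  5  5  4  4
 b  7  6  6  6  6  6  6  5  5
 a  8  7  7  6  6  6  7  6  6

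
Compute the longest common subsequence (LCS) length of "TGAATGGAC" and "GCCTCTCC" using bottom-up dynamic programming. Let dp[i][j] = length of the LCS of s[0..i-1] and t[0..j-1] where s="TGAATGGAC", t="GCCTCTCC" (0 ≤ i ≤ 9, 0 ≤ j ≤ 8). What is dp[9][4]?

   ''  G  C  C  T  C  T  C  C
''  0  0  0  0  0  0  0  0  0
 T  0  0  0  0  1  1  1  1  1
 G  0  1  1  1  1  1  1  1  1
 A  0  1  1  1  1  1  1  1  1
 A  0  1  1  1  1  1  1  1  1
 T  0  1  1  1  2  2  2  2  2
 G  0  1  1  1  2  2  2  2  2
 G  0  1  1  1  2  2  2  2  2
 A  0  1  1  1  2  2  2  2  2
 C  0  1  2  2  2  3  3  3  3

2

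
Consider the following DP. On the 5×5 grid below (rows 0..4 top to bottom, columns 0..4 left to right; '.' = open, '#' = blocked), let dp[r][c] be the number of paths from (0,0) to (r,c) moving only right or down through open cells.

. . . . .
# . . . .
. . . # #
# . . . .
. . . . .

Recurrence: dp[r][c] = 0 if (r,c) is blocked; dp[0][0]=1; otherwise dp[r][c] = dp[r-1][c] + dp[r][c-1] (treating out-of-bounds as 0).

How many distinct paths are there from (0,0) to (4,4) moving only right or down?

r\c   0   1   2   3   4
  0   1   1   1   1   1
  1   0   1   2   3   4
  2   0   1   3   0   0
  3   0   1   4   4   4
  4   0   1   5   9  13

13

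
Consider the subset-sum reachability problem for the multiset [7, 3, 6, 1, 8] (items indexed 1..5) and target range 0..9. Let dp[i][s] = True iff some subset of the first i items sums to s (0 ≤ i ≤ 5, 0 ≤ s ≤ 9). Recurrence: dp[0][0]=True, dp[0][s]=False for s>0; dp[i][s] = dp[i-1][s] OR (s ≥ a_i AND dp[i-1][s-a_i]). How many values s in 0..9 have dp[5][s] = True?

8

i\s   0   1   2   3   4   5   6   7   8   9
  0   T   F   F   F   F   F   F   F   F   F
  1   T   F   F   F   F   F   F   T   F   F
  2   T   F   F   T   F   F   F   T   F   F
  3   T   F   F   T   F   F   T   T   F   T
  4   T   T   F   T   T   F   T   T   T   T
  5   T   T   F   T   T   F   T   T   T   T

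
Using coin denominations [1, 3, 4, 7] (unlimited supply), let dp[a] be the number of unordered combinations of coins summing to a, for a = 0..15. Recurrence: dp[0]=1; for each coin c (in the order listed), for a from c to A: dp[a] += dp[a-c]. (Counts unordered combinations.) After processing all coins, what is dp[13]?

after  coin     0     1     2     3     4     5     6     7     8     9    10    11    12    13    14    15
          1     1     1     1     1     1     1     1     1     1     1     1     1     1     1     1     1
          3     1     1     1     2     2     2     3     3     3     4     4     4     5     5     5     6
          4     1     1     1     2     3     3     4     5     6     7     8     9    11    12    13    15
          7     1     1     1     2     3     3     4     6     7     8    10    12    14    16    19    22

16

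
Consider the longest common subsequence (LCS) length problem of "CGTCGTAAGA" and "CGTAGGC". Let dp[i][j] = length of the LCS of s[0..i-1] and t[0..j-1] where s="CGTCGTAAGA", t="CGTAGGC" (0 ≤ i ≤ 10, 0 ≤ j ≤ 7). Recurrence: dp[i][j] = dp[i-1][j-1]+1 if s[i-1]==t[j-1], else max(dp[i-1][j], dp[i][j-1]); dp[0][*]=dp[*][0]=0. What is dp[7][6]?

   ''  C  G  T  A  G  G  C
''  0  0  0  0  0  0  0  0
 C  0  1  1  1  1  1  1  1
 G  0  1  2  2  2  2  2  2
 T  0  1  2  3  3  3  3  3
 C  0  1  2  3  3  3  3  4
 G  0  1  2  3  3  4  4  4
 T  0  1  2  3  3  4  4  4
 A  0  1  2  3  4  4  4  4
 A  0  1  2  3  4  4  4  4
 G  0  1  2  3  4  5  5  5
 A  0  1  2  3  4  5  5  5

4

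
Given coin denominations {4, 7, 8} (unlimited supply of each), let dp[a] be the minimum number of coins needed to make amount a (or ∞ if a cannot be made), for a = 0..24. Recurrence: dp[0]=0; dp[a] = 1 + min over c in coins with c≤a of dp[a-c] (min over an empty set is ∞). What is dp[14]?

2

 a  0  1  2  3  4  5  6  7  8  9 10 11 12 13 14 15 16 17 18 19 20 21 22 23 24
dp  0  -  -  -  1  -  -  1  1  -  -  2  2  -  2  2  2  -  3  3  3  3  3  3  3
(- denotes ∞ / unreachable)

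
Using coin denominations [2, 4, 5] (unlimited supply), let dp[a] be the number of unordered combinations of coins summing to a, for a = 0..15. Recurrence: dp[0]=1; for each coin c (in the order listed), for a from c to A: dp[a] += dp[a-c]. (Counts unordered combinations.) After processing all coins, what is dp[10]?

4

after  coin     0     1     2     3     4     5     6     7     8     9    10    11    12    13    14    15
          2     1     0     1     0     1     0     1     0     1     0     1     0     1     0     1     0
          4     1     0     1     0     2     0     2     0     3     0     3     0     4     0     4     0
          5     1     0     1     0     2     1     2     1     3     2     4     2     5     3     6     4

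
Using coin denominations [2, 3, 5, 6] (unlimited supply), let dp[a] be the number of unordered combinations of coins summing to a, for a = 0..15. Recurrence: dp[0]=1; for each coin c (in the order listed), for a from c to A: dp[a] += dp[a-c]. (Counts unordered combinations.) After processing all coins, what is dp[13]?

7

after  coin     0     1     2     3     4     5     6     7     8     9    10    11    12    13    14    15
          2     1     0     1     0     1     0     1     0     1     0     1     0     1     0     1     0
          3     1     0     1     1     1     1     2     1     2     2     2     2     3     2     3     3
          5     1     0     1     1     1     2     2     2     3     3     4     4     5     5     6     7
          6     1     0     1     1     1     2     3     2     4     4     5     6     8     7    10    11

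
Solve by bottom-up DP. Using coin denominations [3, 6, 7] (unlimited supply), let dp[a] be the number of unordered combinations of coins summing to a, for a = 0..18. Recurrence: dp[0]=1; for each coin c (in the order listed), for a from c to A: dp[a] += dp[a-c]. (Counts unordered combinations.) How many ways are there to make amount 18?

4

after  coin     0     1     2     3     4     5     6     7     8     9    10    11    12    13    14    15    16    17    18
          3     1     0     0     1     0     0     1     0     0     1     0     0     1     0     0     1     0     0     1
          6     1     0     0     1     0     0     2     0     0     2     0     0     3     0     0     3     0     0     4
          7     1     0     0     1     0     0     2     1     0     2     1     0     3     2     1     3     2     1     4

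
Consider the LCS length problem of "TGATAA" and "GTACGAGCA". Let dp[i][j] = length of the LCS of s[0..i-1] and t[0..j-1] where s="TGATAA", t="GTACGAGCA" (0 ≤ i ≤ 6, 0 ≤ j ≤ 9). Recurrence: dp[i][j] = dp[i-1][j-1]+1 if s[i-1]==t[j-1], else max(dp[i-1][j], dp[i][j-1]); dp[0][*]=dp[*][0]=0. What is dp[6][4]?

   ''  G  T  A  C  G  A  G  C  A
''  0  0  0  0  0  0  0  0  0  0
 T  0  0  1  1  1  1  1  1  1  1
 G  0  1  1  1  1  2  2  2  2  2
 A  0  1  1  2  2  2  3  3  3  3
 T  0  1  2  2  2  2  3  3  3  3
 A  0  1  2  3  3  3  3  3  3  4
 A  0  1  2  3  3  3  4  4  4  4

3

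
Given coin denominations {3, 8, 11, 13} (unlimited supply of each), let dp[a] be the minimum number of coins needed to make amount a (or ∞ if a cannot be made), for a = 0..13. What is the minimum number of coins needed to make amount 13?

 a  0  1  2  3  4  5  6  7  8  9 10 11 12 13
dp  0  -  -  1  -  -  2  -  1  3  -  1  4  1
(- denotes ∞ / unreachable)

1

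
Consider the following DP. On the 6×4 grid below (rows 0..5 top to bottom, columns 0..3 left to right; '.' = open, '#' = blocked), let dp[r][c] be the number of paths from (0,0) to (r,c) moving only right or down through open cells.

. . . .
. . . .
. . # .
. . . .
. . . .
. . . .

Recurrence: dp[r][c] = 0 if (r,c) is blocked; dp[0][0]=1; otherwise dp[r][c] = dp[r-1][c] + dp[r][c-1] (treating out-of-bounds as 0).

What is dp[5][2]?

15

r\c   0   1   2   3
  0   1   1   1   1
  1   1   2   3   4
  2   1   3   0   4
  3   1   4   4   8
  4   1   5   9  17
  5   1   6  15  32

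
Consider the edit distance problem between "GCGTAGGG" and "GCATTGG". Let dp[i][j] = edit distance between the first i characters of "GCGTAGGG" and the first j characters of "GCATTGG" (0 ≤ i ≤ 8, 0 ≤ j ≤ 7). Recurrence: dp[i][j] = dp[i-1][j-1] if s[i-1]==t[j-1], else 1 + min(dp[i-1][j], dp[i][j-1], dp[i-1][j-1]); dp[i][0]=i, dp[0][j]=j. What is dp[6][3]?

3

   ''  G  C  A  T  T  G  G
''  0  1  2  3  4  5  6  7
 G  1  0  1  2  3  4  5  6
 C  2  1  0  1  2  3  4  5
 G  3  2  1  1  2  3  3  4
 T  4  3  2  2  1  2  3  4
 A  5  4  3  2  2  2  3  4
 G  6  5  4  3  3  3  2  3
 G  7  6  5  4  4  4  3  2
 G  8  7  6  5  5  5  4  3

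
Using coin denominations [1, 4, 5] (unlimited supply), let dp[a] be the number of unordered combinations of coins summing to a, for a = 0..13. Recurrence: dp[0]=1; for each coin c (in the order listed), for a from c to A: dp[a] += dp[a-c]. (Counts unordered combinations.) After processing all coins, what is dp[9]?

after  coin     0     1     2     3     4     5     6     7     8     9    10    11    12    13
          1     1     1     1     1     1     1     1     1     1     1     1     1     1     1
          4     1     1     1     1     2     2     2     2     3     3     3     3     4     4
          5     1     1     1     1     2     3     3     3     4     5     6     6     7     8

5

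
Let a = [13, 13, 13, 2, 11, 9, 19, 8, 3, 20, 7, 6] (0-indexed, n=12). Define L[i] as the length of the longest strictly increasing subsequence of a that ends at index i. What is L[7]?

   i    0    1    2    3    4    5    6    7    8    9   10   11
a[i]   13   13   13    2   11    9   19    8    3   20    7    6
L[i]    1    1    1    1    2    2    3    2    2    4    3    3

2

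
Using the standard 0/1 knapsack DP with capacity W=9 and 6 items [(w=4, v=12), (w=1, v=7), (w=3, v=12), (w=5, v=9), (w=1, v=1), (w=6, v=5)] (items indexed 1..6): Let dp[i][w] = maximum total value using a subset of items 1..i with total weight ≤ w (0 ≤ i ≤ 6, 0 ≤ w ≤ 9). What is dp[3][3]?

i\w   0   1   2   3   4   5   6   7   8   9
  0   0   0   0   0   0   0   0   0   0   0
  1   0   0   0   0  12  12  12  12  12  12
  2   0   7   7   7  12  19  19  19  19  19
  3   0   7   7  12  19  19  19  24  31  31
  4   0   7   7  12  19  19  19  24  31  31
  5   0   7   8  12  19  20  20  24  31  32
  6   0   7   8  12  19  20  20  24  31  32

12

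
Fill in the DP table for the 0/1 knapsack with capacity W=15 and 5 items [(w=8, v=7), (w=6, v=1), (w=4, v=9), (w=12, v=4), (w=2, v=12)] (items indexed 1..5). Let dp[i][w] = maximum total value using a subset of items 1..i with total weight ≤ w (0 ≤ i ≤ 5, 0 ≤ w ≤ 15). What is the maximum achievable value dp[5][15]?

i\w   0   1   2   3   4   5   6   7   8   9  10  11  12  13  14  15
  0   0   0   0   0   0   0   0   0   0   0   0   0   0   0   0   0
  1   0   0   0   0   0   0   0   0   7   7   7   7   7   7   7   7
  2   0   0   0   0   0   0   1   1   7   7   7   7   7   7   8   8
  3   0   0   0   0   9   9   9   9   9   9  10  10  16  16  16  16
  4   0   0   0   0   9   9   9   9   9   9  10  10  16  16  16  16
  5   0   0  12  12  12  12  21  21  21  21  21  21  22  22  28  28

28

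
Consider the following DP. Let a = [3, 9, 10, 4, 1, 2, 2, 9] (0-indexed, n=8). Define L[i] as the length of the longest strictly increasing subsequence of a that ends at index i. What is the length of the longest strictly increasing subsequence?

3

   i    0    1    2    3    4    5    6    7
a[i]    3    9   10    4    1    2    2    9
L[i]    1    2    3    2    1    2    2    3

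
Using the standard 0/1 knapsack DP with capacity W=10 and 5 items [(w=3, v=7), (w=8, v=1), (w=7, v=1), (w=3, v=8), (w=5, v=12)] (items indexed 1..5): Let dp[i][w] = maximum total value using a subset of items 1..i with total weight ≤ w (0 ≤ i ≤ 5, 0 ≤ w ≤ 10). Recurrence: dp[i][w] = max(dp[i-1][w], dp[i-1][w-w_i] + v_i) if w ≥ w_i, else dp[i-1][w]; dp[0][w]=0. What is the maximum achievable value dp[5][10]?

20

i\w   0   1   2   3   4   5   6   7   8   9  10
  0   0   0   0   0   0   0   0   0   0   0   0
  1   0   0   0   7   7   7   7   7   7   7   7
  2   0   0   0   7   7   7   7   7   7   7   7
  3   0   0   0   7   7   7   7   7   7   7   8
  4   0   0   0   8   8   8  15  15  15  15  15
  5   0   0   0   8   8  12  15  15  20  20  20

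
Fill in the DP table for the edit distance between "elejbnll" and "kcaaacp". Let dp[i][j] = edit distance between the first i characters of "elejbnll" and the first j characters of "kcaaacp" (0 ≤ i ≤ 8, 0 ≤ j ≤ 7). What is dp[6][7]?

   ''  k  c  a  a  a  c  p
''  0  1  2  3  4  5  6  7
 e  1  1  2  3  4  5  6  7
 l  2  2  2  3  4  5  6  7
 e  3  3  3  3  4  5  6  7
 j  4  4  4  4  4  5  6  7
 b  5  5  5  5  5  5  6  7
 n  6  6  6  6  6  6  6  7
 l  7  7  7  7  7  7  7  7
 l  8  8  8  8  8  8  8  8

7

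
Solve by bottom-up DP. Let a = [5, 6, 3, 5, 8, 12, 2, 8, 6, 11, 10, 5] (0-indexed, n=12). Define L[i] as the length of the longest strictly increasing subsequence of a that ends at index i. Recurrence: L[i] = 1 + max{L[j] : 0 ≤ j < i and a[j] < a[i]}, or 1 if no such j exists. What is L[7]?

3

   i    0    1    2    3    4    5    6    7    8    9   10   11
a[i]    5    6    3    5    8   12    2    8    6   11   10    5
L[i]    1    2    1    2    3    4    1    3    3    4    4    2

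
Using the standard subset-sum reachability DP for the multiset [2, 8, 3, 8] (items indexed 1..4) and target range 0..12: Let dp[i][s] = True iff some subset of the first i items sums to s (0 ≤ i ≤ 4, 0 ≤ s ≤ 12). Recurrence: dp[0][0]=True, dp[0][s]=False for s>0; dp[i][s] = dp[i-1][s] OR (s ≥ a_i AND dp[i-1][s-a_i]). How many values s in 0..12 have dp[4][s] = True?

7

i\s   0   1   2   3   4   5   6   7   8   9  10  11  12
  0   T   F   F   F   F   F   F   F   F   F   F   F   F
  1   T   F   T   F   F   F   F   F   F   F   F   F   F
  2   T   F   T   F   F   F   F   F   T   F   T   F   F
  3   T   F   T   T   F   T   F   F   T   F   T   T   F
  4   T   F   T   T   F   T   F   F   T   F   T   T   F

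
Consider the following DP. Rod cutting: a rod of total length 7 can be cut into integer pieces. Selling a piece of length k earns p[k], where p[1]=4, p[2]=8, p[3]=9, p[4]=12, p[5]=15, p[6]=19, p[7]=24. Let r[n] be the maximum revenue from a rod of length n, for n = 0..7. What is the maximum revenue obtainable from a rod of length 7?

   n    0    1    2    3    4    5    6    7
r[n]    0    4    8   12   16   20   24   28

28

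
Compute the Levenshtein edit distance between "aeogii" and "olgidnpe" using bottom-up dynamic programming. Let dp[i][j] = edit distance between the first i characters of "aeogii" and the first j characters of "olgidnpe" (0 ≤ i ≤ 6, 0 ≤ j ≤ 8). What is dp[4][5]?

   ''  o  l  g  i  d  n  p  e
''  0  1  2  3  4  5  6  7  8
 a  1  1  2  3  4  5  6  7  8
 e  2  2  2  3  4  5  6  7  7
 o  3  2  3  3  4  5  6  7  8
 g  4  3  3  3  4  5  6  7  8
 i  5  4  4  4  3  4  5  6  7
 i  6  5  5  5  4  4  5  6  7

5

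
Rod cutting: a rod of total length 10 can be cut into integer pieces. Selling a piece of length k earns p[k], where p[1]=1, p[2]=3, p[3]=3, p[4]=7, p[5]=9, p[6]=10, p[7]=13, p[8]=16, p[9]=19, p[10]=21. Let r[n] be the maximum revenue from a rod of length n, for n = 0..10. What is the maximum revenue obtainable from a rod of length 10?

   n    0    1    2    3    4    5    6    7    8    9   10
r[n]    0    1    3    4    7    9   10   13   16   19   21

21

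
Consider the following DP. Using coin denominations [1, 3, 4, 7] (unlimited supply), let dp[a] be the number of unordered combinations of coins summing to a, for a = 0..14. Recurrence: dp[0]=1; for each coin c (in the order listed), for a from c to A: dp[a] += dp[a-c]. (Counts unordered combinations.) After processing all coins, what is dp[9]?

after  coin     0     1     2     3     4     5     6     7     8     9    10    11    12    13    14
          1     1     1     1     1     1     1     1     1     1     1     1     1     1     1     1
          3     1     1     1     2     2     2     3     3     3     4     4     4     5     5     5
          4     1     1     1     2     3     3     4     5     6     7     8     9    11    12    13
          7     1     1     1     2     3     3     4     6     7     8    10    12    14    16    19

8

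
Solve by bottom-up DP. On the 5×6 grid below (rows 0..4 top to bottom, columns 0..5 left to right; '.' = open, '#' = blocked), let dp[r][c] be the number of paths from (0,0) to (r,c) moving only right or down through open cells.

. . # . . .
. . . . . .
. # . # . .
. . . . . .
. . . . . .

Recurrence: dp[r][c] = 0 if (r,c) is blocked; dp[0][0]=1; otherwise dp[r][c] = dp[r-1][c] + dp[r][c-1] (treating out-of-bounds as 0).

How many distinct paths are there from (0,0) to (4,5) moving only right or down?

22

r\c   0   1   2   3   4   5
  0   1   1   0   0   0   0
  1   1   2   2   2   2   2
  2   1   0   2   0   2   4
  3   1   1   3   3   5   9
  4   1   2   5   8  13  22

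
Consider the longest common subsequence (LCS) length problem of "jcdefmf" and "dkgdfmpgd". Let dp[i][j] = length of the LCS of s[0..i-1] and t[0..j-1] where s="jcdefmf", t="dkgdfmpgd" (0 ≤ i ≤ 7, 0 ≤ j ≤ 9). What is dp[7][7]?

3

   ''  d  k  g  d  f  m  p  g  d
''  0  0  0  0  0  0  0  0  0  0
 j  0  0  0  0  0  0  0  0  0  0
 c  0  0  0  0  0  0  0  0  0  0
 d  0  1  1  1  1  1  1  1  1  1
 e  0  1  1  1  1  1  1  1  1  1
 f  0  1  1  1  1  2  2  2  2  2
 m  0  1  1  1  1  2  3  3  3  3
 f  0  1  1  1  1  2  3  3  3  3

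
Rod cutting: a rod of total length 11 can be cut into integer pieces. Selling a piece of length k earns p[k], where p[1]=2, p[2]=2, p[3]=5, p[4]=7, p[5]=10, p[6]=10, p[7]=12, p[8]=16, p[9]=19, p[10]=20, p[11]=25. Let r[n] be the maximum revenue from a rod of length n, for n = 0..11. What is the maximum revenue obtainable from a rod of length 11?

   n    0    1    2    3    4    5    6    7    8    9   10   11
r[n]    0    2    4    6    8   10   12   14   16   19   21   25

25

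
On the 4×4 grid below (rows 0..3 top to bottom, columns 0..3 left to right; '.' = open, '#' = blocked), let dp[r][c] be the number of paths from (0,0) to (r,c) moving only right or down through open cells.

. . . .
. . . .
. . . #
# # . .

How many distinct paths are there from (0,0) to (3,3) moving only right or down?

6

r\c   0   1   2   3
  0   1   1   1   1
  1   1   2   3   4
  2   1   3   6   0
  3   0   0   6   6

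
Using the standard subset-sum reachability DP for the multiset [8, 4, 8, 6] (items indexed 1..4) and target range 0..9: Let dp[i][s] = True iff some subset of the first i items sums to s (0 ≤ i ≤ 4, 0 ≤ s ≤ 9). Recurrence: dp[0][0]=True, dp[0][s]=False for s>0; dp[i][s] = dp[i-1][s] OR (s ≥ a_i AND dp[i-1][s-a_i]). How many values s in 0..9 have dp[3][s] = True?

i\s   0   1   2   3   4   5   6   7   8   9
  0   T   F   F   F   F   F   F   F   F   F
  1   T   F   F   F   F   F   F   F   T   F
  2   T   F   F   F   T   F   F   F   T   F
  3   T   F   F   F   T   F   F   F   T   F
  4   T   F   F   F   T   F   T   F   T   F

3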